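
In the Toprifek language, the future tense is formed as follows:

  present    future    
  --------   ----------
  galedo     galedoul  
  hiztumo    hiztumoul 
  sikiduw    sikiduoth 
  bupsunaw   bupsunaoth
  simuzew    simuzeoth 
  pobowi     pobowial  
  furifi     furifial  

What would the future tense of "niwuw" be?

niwuoth

"niwuw" ends in -w. The stems ending in -w (sikiduw → sikiduoth, bupsunaw → bupsunaoth, simuzew → simuzeoth) drop the final letter and add -oth.
The other patterns: stems ending in -o add -ul; stems ending in -i add -al.
So niwuw → niwuoth.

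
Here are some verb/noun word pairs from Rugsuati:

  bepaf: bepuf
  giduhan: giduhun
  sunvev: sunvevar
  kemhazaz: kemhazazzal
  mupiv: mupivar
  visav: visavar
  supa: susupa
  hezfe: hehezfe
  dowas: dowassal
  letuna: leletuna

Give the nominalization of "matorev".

matorevar

"matorev" ends in -v. The stems ending in -v (mupiv → mupivar, visav → visavar, sunvev → sunvevar) add -ar.
So matorev → matorevar.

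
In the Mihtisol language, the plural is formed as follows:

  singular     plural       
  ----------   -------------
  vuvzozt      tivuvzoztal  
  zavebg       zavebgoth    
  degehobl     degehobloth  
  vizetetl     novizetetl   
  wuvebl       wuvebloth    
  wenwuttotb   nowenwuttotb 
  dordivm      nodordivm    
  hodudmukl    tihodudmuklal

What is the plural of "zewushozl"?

vizetetl and degehobl both end in -l yet inflect differently (novizetetl, degehobloth), so the final letter is not what conditions the rule; the second-to-last letter is.
"zewushozl" has second-to-last letter 'z'. The one such stem in the data (vuvzozt → tivuvzoztal) adds ti- … -al around the stem, so the same rule applies.
The other patterns: stems whose second-to-last letter is 't' or 'v' add the prefix no-; stems whose second-to-last letter is 'b' add -oth.
So zewushozl → tizewushozlal.

tizewushozlal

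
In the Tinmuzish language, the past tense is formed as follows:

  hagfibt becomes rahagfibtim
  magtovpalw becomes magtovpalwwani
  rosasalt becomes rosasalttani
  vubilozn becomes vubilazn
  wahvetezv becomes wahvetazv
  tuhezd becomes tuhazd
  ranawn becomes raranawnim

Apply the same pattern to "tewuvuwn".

ratewuvuwnim

rosasalt and hagfibt both end in -t yet inflect differently (rosasalttani, rahagfibtim), so the final letter is not what conditions the rule; the second-to-last letter is.
"tewuvuwn" has second-to-last letter 'w'. The one such stem in the data (ranawn → raranawnim) adds ra- … -im around the stem, so the same rule applies.
The other patterns: stems whose second-to-last letter is 'z' change the last vowel to 'a'; stems whose second-to-last letter is 'l' double the final consonant and add -ani.
So tewuvuwn → ratewuvuwnim.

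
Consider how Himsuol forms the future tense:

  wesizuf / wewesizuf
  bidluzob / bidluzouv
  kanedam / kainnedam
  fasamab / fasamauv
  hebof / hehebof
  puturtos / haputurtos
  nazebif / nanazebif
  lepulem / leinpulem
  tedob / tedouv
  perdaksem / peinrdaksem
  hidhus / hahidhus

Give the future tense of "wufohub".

wufohuuv

"wufohub" ends in -b. The stems ending in -b (bidluzob → bidluzouv, fasamab → fasamauv, tedob → tedouv) drop the final letter and add -uv.
So wufohub → wufohuuv.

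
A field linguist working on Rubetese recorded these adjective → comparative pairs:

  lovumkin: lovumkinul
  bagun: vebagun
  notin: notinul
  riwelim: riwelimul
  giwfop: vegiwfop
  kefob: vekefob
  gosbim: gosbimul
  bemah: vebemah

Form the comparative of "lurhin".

lurhinul

notin and bagun both end in -n yet inflect differently (notinul, vebagun), so the final letter is not what conditions the rule; the last vowel is.
"lurhin" has last vowel 'i'. The stems whose last vowel is 'i' (gosbim → gosbimul, notin → notinul, lovumkin → lovumkinul) add -ul.
The other pattern: stems whose last vowel is 'a', 'o' or 'u' add the prefix ve-.
So lurhin → lurhinul.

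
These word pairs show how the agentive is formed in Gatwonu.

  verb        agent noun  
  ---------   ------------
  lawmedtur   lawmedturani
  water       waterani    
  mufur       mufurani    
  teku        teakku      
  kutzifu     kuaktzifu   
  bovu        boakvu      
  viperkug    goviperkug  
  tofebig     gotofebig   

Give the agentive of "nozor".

"nozor" ends in -r. The stems ending in -r (lawmedtur → lawmedturani, water → waterani, mufur → mufurani) add -ani.
The other patterns: stems ending in -u insert -ak- after the first vowel; stems ending in -g add the prefix go-.
So nozor → nozorani.

nozorani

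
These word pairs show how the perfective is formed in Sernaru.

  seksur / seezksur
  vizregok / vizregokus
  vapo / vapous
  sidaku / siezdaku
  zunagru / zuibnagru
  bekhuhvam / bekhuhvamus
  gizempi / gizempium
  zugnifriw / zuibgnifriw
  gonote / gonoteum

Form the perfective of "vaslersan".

vaslersanus

zunagru and sidaku both end in -u yet inflect differently (zuibnagru, siezdaku), so the final letter is not what conditions the rule; the first letter is.
"vaslersan" begins with v-. The stems beginning with v- (vapo → vapous, vizregok → vizregokus) add -us.
So vaslersan → vaslersanus.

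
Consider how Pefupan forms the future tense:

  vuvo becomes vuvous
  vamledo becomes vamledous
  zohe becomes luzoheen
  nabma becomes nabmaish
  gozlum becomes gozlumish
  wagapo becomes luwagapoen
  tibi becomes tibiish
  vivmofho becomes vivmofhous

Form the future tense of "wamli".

vivmofho and wagapo both end in -o yet inflect differently (vivmofhous, luwagapoen), so the final letter is not what conditions the rule; the first letter is.
"wamli" begins with w-. The one such stem in the data (wagapo → luwagapoen) adds lu- … -en around the stem, so the same rule applies.
The other patterns: stems beginning with v- add -us; stems beginning with g-, n- or t- add -ish.
So wamli → luwamlien.

luwamlien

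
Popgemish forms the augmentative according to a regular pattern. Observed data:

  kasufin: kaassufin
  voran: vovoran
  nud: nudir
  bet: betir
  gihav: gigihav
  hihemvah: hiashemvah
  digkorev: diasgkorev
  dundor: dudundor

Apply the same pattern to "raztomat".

raasztomat

gihav and digkorev both end in -v yet inflect differently (gigihav, diasgkorev), so the final letter is not what conditions the rule; the number of vowels is.
"raztomat" has 3 vowels. The stems with 3 vowels (hihemvah → hiashemvah, digkorev → diasgkorev, kasufin → kaassufin) insert -as- after the first vowel.
The other patterns: stems with 1 vowel add -ir; stems with 2 vowels repeat the first consonant+vowel as a prefix.
So raztomat → raasztomat.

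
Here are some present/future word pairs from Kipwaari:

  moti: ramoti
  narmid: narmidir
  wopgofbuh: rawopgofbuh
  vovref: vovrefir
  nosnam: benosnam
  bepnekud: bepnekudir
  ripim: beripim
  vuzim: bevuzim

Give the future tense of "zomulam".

bezomulam

ripim and narmid both have last vowel 'i' yet inflect differently (beripim, narmidir), so the last vowel is not what conditions the rule; the final letter is.
"zomulam" ends in -m. The stems ending in -m (nosnam → benosnam, ripim → beripim, vuzim → bevuzim) add the prefix be-.
So zomulam → bezomulam.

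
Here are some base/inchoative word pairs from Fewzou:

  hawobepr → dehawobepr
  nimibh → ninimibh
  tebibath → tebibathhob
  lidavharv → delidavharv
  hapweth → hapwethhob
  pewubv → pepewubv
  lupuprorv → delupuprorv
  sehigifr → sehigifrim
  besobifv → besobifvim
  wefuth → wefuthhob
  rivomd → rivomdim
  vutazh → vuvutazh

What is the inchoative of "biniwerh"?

debiniwerh

"biniwerh" has second-to-last letter 'r'. The stems whose second-to-last letter is 'r' (lidavharv → delidavharv, lupuprorv → delupuprorv) add the prefix de-.
So biniwerh → debiniwerh.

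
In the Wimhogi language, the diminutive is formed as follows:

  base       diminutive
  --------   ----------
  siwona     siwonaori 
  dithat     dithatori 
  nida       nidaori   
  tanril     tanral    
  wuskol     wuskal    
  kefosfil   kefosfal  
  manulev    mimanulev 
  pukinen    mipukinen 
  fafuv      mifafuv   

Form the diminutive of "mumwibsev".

mimumwibsev

dithat and tanril both have 2 vowels yet inflect differently (dithatori, tanral), so the number of vowels is not what conditions the rule; the final letter is.
"mumwibsev" ends in -v. The stems ending in -v (manulev → mimanulev, fafuv → mifafuv) add the prefix mi-.
The other patterns: stems ending in -a or -t add -ori; stems ending in -l change the last vowel to 'a'.
So mumwibsev → mimumwibsev.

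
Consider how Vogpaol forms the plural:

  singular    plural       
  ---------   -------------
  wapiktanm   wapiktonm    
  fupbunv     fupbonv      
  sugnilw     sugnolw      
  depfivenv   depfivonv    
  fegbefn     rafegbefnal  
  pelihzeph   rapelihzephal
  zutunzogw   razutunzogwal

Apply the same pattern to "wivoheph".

sugnilw and zutunzogw both end in -w yet inflect differently (sugnolw, razutunzogwal), so the final letter is not what conditions the rule; the second-to-last letter is.
"wivoheph" has second-to-last letter 'p'. The one such stem in the data (pelihzeph → rapelihzephal) adds ra- … -al around the stem, so the same rule applies.
So wivoheph → rawivohephal.

rawivohephal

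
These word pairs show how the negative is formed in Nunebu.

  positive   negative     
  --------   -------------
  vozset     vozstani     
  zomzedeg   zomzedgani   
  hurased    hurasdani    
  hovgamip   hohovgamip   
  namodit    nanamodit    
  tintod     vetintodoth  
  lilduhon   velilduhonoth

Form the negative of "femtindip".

vozset and namodit both end in -t yet inflect differently (vozstani, nanamodit), so the final letter is not what conditions the rule; the last vowel is.
"femtindip" has last vowel 'i'. The stems whose last vowel is 'i' (hovgamip → hohovgamip, namodit → nanamodit) repeat the first consonant+vowel as a prefix.
The other patterns: stems whose last vowel is 'e' delete the last vowel and add -ani; stems whose last vowel is 'o' add ve- … -oth around the stem.
So femtindip → fefemtindip.

fefemtindip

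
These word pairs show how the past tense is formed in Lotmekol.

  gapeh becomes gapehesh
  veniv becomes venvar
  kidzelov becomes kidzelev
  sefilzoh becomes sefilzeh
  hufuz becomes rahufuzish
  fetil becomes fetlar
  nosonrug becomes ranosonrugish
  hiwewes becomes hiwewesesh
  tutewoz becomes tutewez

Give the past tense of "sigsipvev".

sigsipvevesh

hufuz and tutewoz both end in -z yet inflect differently (rahufuzish, tutewez), so the final letter is not what conditions the rule; the last vowel is.
"sigsipvev" has last vowel 'e'. The stems whose last vowel is 'e' (hiwewes → hiwewesesh, gapeh → gapehesh) add -esh.
The other patterns: stems whose last vowel is 'u' add ra- … -ish around the stem; stems whose last vowel is 'i' delete the last vowel and add -ar; stems whose last vowel is 'o' change the last vowel to 'e'.
So sigsipvev → sigsipvevesh.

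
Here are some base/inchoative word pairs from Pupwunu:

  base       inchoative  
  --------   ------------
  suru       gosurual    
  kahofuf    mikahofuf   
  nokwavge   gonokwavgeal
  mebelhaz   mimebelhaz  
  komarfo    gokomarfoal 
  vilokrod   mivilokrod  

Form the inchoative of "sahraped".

"sahraped" ends in a consonant. The stems ending in a consonant (kahofuf → mikahofuf, vilokrod → mivilokrod, mebelhaz → mimebelhaz) add the prefix mi-.
So sahraped → misahraped.

misahraped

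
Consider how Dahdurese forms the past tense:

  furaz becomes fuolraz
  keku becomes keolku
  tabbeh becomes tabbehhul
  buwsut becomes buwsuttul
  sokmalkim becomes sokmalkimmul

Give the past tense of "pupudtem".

keku and buwsut both have last vowel 'u' yet inflect differently (keolku, buwsuttul), so the last vowel is not what conditions the rule; the final letter is.
"pupudtem" ends in -m. The one such stem in the data (sokmalkim → sokmalkimmul) doubles the final consonant and adds -ul (as do tabbeh, buwsut), so the same rule applies.
The other pattern: stems ending in -u or -z insert -ol- after the first vowel.
So pupudtem → pupudtemmul.

pupudtemmul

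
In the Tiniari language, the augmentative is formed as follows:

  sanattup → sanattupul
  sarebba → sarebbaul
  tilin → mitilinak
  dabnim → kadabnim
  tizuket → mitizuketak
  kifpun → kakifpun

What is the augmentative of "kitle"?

kakitle

tilin and kifpun both end in -n yet inflect differently (mitilinak, kakifpun), so the final letter is not what conditions the rule; the first letter is.
"kitle" begins with k-. The one such stem in the data (kifpun → kakifpun) adds the prefix ka-, so the same rule applies.
So kitle → kakitle.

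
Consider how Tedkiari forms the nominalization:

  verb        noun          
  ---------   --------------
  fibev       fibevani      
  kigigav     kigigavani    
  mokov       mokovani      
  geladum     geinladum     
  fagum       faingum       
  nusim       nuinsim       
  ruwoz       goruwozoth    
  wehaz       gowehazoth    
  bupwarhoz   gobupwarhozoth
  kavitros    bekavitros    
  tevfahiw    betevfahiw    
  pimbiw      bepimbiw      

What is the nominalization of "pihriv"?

"pihriv" ends in -v. The stems ending in -v (fibev → fibevani, kigigav → kigigavani, mokov → mokovani) add -ani.
The other patterns: stems ending in -m insert -in- after the first vowel; stems ending in -z add go- … -oth around the stem; stems ending in -s or -w add the prefix be-.
So pihriv → pihrivani.

pihrivani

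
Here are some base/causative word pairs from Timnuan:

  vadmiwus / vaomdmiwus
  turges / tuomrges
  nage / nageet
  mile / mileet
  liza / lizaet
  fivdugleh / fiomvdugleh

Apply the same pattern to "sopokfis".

soompokfis

"sopokfis" ends in a consonant. The stems ending in a consonant (fivdugleh → fiomvdugleh, vadmiwus → vaomdmiwus, turges → tuomrges) insert -om- after the first vowel.
So sopokfis → soompokfis.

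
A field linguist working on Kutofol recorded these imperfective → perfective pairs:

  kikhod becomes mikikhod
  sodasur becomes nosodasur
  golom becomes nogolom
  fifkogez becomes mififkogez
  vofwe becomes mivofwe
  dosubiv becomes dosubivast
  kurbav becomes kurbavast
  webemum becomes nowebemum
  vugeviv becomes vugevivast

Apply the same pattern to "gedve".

migedve

"gedve" ends in -e. The one such stem in the data (vofwe → mivofwe) adds the prefix mi-, so the same rule applies.
The other patterns: stems ending in -m or -r add the prefix no-; stems ending in -v add -ast.
So gedve → migedve.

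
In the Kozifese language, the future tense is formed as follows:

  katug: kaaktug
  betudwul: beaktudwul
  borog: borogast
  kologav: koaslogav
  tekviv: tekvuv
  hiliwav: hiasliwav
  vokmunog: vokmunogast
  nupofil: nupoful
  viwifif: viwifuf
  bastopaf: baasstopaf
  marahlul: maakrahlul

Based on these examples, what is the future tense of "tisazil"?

tisazul

katug and borog both end in -g yet inflect differently (kaaktug, borogast), so the final letter is not what conditions the rule; the last vowel is.
"tisazil" has last vowel 'i'. The stems whose last vowel is 'i' (tekviv → tekvuv, viwifif → viwifuf, nupofil → nupoful) change the last vowel to 'u'.
The other patterns: stems whose last vowel is 'a' insert -as- after the first vowel; stems whose last vowel is 'u' insert -ak- after the first vowel; stems whose last vowel is 'o' add -ast.
So tisazil → tisazul.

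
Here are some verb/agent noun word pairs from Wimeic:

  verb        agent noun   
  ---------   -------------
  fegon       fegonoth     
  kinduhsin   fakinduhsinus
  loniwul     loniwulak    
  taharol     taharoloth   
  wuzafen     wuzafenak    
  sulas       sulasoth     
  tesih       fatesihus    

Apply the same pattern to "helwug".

kinduhsin and wuzafen both end in -n yet inflect differently (fakinduhsinus, wuzafenak), so the final letter is not what conditions the rule; the last vowel is.
"helwug" has last vowel 'u'. The one such stem in the data (loniwul → loniwulak) adds -ak, so the same rule applies.
So helwug → helwugak.

helwugak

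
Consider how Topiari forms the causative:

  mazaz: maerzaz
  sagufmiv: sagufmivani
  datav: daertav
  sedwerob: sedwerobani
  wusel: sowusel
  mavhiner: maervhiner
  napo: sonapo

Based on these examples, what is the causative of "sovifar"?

sovifarani

sagufmiv and datav both end in -v yet inflect differently (sagufmivani, daertav), so the final letter is not what conditions the rule; the first letter is.
"sovifar" begins with s-. The stems beginning with s- (sagufmiv → sagufmivani, sedwerob → sedwerobani) add -ani.
So sovifar → sovifarani.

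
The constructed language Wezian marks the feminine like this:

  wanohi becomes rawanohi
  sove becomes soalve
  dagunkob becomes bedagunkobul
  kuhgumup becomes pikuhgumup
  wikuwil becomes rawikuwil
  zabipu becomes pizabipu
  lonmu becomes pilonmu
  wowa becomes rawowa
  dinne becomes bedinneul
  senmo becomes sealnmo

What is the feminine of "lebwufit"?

sove and dinne both end in -e yet inflect differently (soalve, bedinneul), so the final letter is not what conditions the rule; the first letter is.
"lebwufit" begins with l-. The one such stem in the data (lonmu → pilonmu) adds the prefix pi-, so the same rule applies.
The other patterns: stems beginning with s- insert -al- after the first vowel; stems beginning with w- add the prefix ra-; stems beginning with d- add be- … -ul around the stem.
So lebwufit → pilebwufit.

pilebwufit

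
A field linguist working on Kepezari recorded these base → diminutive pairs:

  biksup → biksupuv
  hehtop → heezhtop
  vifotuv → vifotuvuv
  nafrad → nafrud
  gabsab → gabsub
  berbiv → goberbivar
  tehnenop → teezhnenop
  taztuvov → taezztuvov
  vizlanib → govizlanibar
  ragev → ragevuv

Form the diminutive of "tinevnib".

taztuvov and berbiv both end in -v yet inflect differently (taezztuvov, goberbivar), so the final letter is not what conditions the rule; the last vowel is.
"tinevnib" has last vowel 'i'. The stems whose last vowel is 'i' (berbiv → goberbivar, vizlanib → govizlanibar) add go- … -ar around the stem.
The other patterns: stems whose last vowel is 'o' insert -ez- after the first vowel; stems whose last vowel is 'a' change the last vowel to 'u'; stems whose last vowel is 'e' or 'u' add -uv.
So tinevnib → gotinevnibar.

gotinevnibar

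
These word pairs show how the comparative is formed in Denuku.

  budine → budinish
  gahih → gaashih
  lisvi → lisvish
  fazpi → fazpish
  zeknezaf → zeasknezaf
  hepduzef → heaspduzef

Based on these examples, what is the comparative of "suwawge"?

suwawgish

"suwawge" ends in a vowel. The stems ending in a vowel (lisvi → lisvish, fazpi → fazpish, budine → budinish) drop the final letter and add -ish.
So suwawge → suwawgish.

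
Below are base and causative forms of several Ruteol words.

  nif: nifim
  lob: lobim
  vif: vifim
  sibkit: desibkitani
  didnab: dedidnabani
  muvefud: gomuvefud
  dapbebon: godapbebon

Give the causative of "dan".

danim

lob and didnab both end in -b yet inflect differently (lobim, dedidnabani), so the final letter is not what conditions the rule; the number of vowels is.
"dan" has 1 vowel. The stems with 1 vowel (nif → nifim, lob → lobim, vif → vifim) add -im.
The other patterns: stems with 2 vowels add de- … -ani around the stem; stems with 3 vowels add the prefix go-.
So dan → danim.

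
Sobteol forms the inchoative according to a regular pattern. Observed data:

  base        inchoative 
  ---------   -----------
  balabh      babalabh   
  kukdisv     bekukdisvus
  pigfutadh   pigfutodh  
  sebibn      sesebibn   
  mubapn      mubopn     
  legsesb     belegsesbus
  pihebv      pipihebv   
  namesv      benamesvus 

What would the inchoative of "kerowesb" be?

bekerowesbus

kukdisv and pihebv both end in -v yet inflect differently (bekukdisvus, pipihebv), so the final letter is not what conditions the rule; the second-to-last letter is.
"kerowesb" has second-to-last letter 's'. The stems whose second-to-last letter is 's' (legsesb → belegsesbus, kukdisv → bekukdisvus, namesv → benamesvus) add be- … -us around the stem.
The other patterns: stems whose second-to-last letter is 'b' repeat the first consonant+vowel as a prefix; stems whose second-to-last letter is 'd' or 'p' change the last vowel to 'o'.
So kerowesb → bekerowesbus.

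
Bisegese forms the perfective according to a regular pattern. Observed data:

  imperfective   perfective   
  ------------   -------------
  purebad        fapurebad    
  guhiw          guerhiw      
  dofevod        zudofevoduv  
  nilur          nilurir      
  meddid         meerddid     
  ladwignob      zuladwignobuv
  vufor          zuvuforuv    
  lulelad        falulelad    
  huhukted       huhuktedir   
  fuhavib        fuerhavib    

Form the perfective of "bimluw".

bimluwir

"bimluw" has last vowel 'u'. The one such stem in the data (nilur → nilurir) adds -ir, so the same rule applies.
So bimluw → bimluwir.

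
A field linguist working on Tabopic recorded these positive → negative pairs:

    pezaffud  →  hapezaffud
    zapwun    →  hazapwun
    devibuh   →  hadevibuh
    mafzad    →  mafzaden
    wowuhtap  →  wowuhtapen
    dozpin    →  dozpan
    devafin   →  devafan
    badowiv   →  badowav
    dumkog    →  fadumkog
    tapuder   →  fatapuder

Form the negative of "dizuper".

fadizuper

pezaffud and mafzad both end in -d yet inflect differently (hapezaffud, mafzaden), so the final letter is not what conditions the rule; the last vowel is.
"dizuper" has last vowel 'e'. The one such stem in the data (tapuder → fatapuder) adds the prefix fa-, so the same rule applies.
So dizuper → fadizuper.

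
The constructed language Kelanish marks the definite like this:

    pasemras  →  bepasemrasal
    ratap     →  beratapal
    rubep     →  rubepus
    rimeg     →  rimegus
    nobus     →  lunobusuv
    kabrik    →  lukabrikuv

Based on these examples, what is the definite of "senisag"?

ratap and rubep both end in -p yet inflect differently (beratapal, rubepus), so the final letter is not what conditions the rule; the last vowel is.
"senisag" has last vowel 'a'. The stems whose last vowel is 'a' (pasemras → bepasemrasal, ratap → beratapal) add be- … -al around the stem.
The other patterns: stems whose last vowel is 'e' add -us; stems whose last vowel is 'i' or 'u' add lu- … -uv around the stem.
So senisag → besenisagal.

besenisagal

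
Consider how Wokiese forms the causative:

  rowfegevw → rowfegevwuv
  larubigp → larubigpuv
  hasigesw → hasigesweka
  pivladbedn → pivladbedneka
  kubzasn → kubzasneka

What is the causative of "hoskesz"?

"hoskesz" has second-to-last letter 's'. The stems whose second-to-last letter is 's' (hasigesw → hasigesweka, kubzasn → kubzasneka) add -eka.
The other pattern: stems whose second-to-last letter is 'g' or 'v' add -uv.
So hoskesz → hoskeszeka.

hoskeszeka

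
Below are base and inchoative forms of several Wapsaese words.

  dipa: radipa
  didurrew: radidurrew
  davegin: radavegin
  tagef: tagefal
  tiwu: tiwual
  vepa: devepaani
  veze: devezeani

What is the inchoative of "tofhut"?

"tofhut" begins with t-. The stems beginning with t- (tagef → tagefal, tiwu → tiwual) add -al.
The other patterns: stems beginning with d- add the prefix ra-; stems beginning with v- add de- … -ani around the stem.
So tofhut → tofhutal.

tofhutal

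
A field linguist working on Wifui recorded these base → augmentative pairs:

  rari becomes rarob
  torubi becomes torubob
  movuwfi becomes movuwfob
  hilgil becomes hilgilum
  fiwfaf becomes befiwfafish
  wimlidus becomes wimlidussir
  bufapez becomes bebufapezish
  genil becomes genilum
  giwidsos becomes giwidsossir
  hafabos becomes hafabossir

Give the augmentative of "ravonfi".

genil and rari both have last vowel 'i' yet inflect differently (genilum, rarob), so the last vowel is not what conditions the rule; the final letter is.
"ravonfi" ends in -i. The stems ending in -i (rari → rarob, movuwfi → movuwfob, torubi → torubob) drop the final letter and add -ob.
The other patterns: stems ending in -s double the final consonant and add -ir; stems ending in -l add -um; stems ending in -f or -z add be- … -ish around the stem.
So ravonfi → ravonfob.

ravonfob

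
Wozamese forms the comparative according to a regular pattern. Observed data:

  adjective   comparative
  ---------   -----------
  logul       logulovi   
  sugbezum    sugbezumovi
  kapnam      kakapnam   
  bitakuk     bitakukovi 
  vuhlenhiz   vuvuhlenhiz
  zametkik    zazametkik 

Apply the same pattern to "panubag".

papanubag

"panubag" has last vowel 'a'. The one such stem in the data (kapnam → kakapnam) repeats the first consonant+vowel as a prefix (as do vuhlenhiz, zametkik), so the same rule applies.
The other pattern: stems whose last vowel is 'u' add -ovi.
So panubag → papanubag.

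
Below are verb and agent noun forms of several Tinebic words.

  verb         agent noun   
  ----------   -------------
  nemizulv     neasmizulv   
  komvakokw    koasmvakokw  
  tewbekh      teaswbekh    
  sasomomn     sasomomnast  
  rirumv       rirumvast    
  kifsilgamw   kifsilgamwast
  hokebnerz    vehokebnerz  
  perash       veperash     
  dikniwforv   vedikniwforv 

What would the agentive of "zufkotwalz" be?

zuasfkotwalz

nemizulv and rirumv both end in -v yet inflect differently (neasmizulv, rirumvast), so the final letter is not what conditions the rule; the second-to-last letter is.
"zufkotwalz" has second-to-last letter 'l'. The one such stem in the data (nemizulv → neasmizulv) inserts -as- after the first vowel (as do komvakokw, tewbekh), so the same rule applies.
The other patterns: stems whose second-to-last letter is 'm' add -ast; stems whose second-to-last letter is 'r' or 's' add the prefix ve-.
So zufkotwalz → zuasfkotwalz.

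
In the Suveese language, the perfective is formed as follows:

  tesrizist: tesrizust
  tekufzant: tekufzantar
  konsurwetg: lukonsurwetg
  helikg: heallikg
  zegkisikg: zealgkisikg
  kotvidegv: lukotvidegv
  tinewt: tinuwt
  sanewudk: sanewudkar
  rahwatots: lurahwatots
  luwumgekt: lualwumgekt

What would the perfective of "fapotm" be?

zegkisikg and konsurwetg both end in -g yet inflect differently (zealgkisikg, lukonsurwetg), so the final letter is not what conditions the rule; the second-to-last letter is.
"fapotm" has second-to-last letter 't'. The stems whose second-to-last letter is 't' (rahwatots → lurahwatots, konsurwetg → lukonsurwetg) add the prefix lu-.
The other patterns: stems whose second-to-last letter is 'k' insert -al- after the first vowel; stems whose second-to-last letter is 's' or 'w' change the last vowel to 'u'; stems whose second-to-last letter is 'd' or 'n' add -ar.
So fapotm → lufapotm.

lufapotm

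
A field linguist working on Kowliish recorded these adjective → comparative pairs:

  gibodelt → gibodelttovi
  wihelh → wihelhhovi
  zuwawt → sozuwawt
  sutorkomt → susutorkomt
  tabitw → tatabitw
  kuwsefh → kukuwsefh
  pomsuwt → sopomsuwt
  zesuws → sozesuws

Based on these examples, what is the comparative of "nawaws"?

pomsuwt and gibodelt both end in -t yet inflect differently (sopomsuwt, gibodelttovi), so the final letter is not what conditions the rule; the second-to-last letter is.
"nawaws" has second-to-last letter 'w'. The stems whose second-to-last letter is 'w' (zesuws → sozesuws, pomsuwt → sopomsuwt, zuwawt → sozuwawt) add the prefix so-.
The other patterns: stems whose second-to-last letter is 'l' double the final consonant and add -ovi; stems whose second-to-last letter is 'f', 'm' or 't' repeat the first consonant+vowel as a prefix.
So nawaws → sonawaws.

sonawaws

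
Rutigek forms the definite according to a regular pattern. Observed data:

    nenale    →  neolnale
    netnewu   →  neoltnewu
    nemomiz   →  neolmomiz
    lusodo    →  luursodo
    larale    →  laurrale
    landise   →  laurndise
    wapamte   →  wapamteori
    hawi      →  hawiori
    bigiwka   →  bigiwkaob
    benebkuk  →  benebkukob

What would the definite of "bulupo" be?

bulupoob

nenale and larale both end in -e yet inflect differently (neolnale, laurrale), so the final letter is not what conditions the rule; the first letter is.
"bulupo" begins with b-. The stems beginning with b- (bigiwka → bigiwkaob, benebkuk → benebkukob) add -ob.
So bulupo → bulupoob.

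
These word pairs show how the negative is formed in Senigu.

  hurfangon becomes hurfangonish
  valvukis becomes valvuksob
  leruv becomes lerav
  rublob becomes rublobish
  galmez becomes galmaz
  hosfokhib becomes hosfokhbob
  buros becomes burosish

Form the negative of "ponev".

ponav

"ponev" has last vowel 'e'. The one such stem in the data (galmez → galmaz) changes the last vowel to 'a' (as does leruv), so the same rule applies.
The other patterns: stems whose last vowel is 'o' add -ish; stems whose last vowel is 'i' delete the last vowel and add -ob.
So ponev → ponav.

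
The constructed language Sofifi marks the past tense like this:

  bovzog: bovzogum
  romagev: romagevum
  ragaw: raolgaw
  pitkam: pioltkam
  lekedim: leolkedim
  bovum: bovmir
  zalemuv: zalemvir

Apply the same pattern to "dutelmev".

pitkam and bovum both end in -m yet inflect differently (pioltkam, bovmir), so the final letter is not what conditions the rule; the last vowel is.
"dutelmev" has last vowel 'e'. The one such stem in the data (romagev → romagevum) adds -um, so the same rule applies.
So dutelmev → dutelmevum.

dutelmevum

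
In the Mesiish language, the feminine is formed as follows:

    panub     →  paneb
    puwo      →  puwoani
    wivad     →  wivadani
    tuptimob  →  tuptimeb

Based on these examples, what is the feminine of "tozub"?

tozeb

tuptimob and puwo both have last vowel 'o' yet inflect differently (tuptimeb, puwoani), so the last vowel is not what conditions the rule; the final letter is.
"tozub" ends in -b. The stems ending in -b (tuptimob → tuptimeb, panub → paneb) change the last vowel to 'e'.
The other pattern: stems ending in -d or -o add -ani.
So tozub → tozeb.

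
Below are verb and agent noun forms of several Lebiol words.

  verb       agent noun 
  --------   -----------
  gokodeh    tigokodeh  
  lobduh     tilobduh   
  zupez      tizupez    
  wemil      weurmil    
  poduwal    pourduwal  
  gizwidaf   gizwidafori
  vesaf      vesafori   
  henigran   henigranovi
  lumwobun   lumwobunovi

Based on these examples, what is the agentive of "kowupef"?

kowupefori

poduwal and gizwidaf both have last vowel 'a' yet inflect differently (pourduwal, gizwidafori), so the last vowel is not what conditions the rule; the final letter is.
"kowupef" ends in -f. The stems ending in -f (gizwidaf → gizwidafori, vesaf → vesafori) add -ori.
So kowupef → kowupefori.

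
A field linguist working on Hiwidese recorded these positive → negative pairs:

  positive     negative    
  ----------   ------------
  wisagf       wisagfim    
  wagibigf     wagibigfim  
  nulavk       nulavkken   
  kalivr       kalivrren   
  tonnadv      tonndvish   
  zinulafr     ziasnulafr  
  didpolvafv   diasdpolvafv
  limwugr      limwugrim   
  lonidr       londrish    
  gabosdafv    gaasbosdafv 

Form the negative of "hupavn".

hupavnnen

kalivr and zinulafr both end in -r yet inflect differently (kalivrren, ziasnulafr), so the final letter is not what conditions the rule; the second-to-last letter is.
"hupavn" has second-to-last letter 'v'. The stems whose second-to-last letter is 'v' (kalivr → kalivrren, nulavk → nulavkken) double the final consonant and add -en.
The other patterns: stems whose second-to-last letter is 'f' insert -as- after the first vowel; stems whose second-to-last letter is 'g' add -im; stems whose second-to-last letter is 'd' delete the last vowel and add -ish.
So hupavn → hupavnnen.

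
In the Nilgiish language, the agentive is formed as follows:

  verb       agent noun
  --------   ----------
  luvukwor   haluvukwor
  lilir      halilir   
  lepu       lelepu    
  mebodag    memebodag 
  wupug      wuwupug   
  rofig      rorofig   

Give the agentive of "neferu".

neneferu

lilir and rofig both have last vowel 'i' yet inflect differently (halilir, rorofig), so the last vowel is not what conditions the rule; the final letter is.
"neferu" ends in -u. The one such stem in the data (lepu → lelepu) repeats the first consonant+vowel as a prefix (as do rofig, wupug), so the same rule applies.
So neferu → neneferu.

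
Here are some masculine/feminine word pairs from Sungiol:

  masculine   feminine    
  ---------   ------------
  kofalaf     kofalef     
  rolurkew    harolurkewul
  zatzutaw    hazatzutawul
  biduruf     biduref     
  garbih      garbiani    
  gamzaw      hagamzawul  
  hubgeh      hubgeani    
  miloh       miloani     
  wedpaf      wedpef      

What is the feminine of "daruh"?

daruani

hubgeh and rolurkew both have last vowel 'e' yet inflect differently (hubgeani, harolurkewul), so the last vowel is not what conditions the rule; the final letter is.
"daruh" ends in -h. The stems ending in -h (miloh → miloani, hubgeh → hubgeani, garbih → garbiani) drop the final letter and add -ani.
So daruh → daruani.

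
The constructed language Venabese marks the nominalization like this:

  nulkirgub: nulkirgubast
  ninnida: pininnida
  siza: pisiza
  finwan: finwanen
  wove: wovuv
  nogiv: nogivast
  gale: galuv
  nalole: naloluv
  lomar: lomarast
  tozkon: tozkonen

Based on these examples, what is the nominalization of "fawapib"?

fawapibast

finwan and siza both have last vowel 'a' yet inflect differently (finwanen, pisiza), so the last vowel is not what conditions the rule; the final letter is.
"fawapib" ends in -b. The one such stem in the data (nulkirgub → nulkirgubast) adds -ast, so the same rule applies.
The other patterns: stems ending in -e drop the final letter and add -uv; stems ending in -n add -en; stems ending in -a add the prefix pi-.
So fawapib → fawapibast.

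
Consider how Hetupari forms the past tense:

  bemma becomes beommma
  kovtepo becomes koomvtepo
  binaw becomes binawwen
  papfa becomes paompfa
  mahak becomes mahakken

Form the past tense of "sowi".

soomwi

binaw and papfa both have last vowel 'a' yet inflect differently (binawwen, paompfa), so the last vowel is not what conditions the rule; whether the stem ends in a vowel or a consonant is.
"sowi" ends in a vowel. The stems ending in a vowel (papfa → paompfa, bemma → beommma, kovtepo → koomvtepo) insert -om- after the first vowel.
So sowi → soomwi.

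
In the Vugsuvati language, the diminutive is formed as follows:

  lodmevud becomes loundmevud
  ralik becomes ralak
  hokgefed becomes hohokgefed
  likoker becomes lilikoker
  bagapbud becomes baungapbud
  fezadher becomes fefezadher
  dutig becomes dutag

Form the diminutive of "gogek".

hokgefed and bagapbud both end in -d yet inflect differently (hohokgefed, baungapbud), so the final letter is not what conditions the rule; the last vowel is.
"gogek" has last vowel 'e'. The stems whose last vowel is 'e' (fezadher → fefezadher, hokgefed → hohokgefed, likoker → lilikoker) repeat the first consonant+vowel as a prefix.
So gogek → gogogek.

gogogek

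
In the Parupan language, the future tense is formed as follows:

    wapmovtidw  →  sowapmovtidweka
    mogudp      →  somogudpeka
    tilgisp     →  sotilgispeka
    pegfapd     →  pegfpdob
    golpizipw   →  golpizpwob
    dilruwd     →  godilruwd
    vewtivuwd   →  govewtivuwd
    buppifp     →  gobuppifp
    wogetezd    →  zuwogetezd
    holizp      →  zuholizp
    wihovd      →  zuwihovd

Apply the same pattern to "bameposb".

sobameposbeka

wapmovtidw and golpizipw both end in -w yet inflect differently (sowapmovtidweka, golpizpwob), so the final letter is not what conditions the rule; the second-to-last letter is.
"bameposb" has second-to-last letter 's'. The one such stem in the data (tilgisp → sotilgispeka) adds so- … -eka around the stem, so the same rule applies.
The other patterns: stems whose second-to-last letter is 'p' delete the last vowel and add -ob; stems whose second-to-last letter is 'f' or 'w' add the prefix go-; stems whose second-to-last letter is 'v' or 'z' add the prefix zu-.
So bameposb → sobameposbeka.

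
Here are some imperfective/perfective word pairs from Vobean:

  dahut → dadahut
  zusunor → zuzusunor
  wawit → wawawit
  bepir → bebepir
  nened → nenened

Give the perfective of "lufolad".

Every pair shown (dahut → dadahut, zusunor → zuzusunor, wawit → wawawit, …) follows the same rule: repeat the first consonant+vowel as a prefix.
So lufolad → lulufolad.

lulufolad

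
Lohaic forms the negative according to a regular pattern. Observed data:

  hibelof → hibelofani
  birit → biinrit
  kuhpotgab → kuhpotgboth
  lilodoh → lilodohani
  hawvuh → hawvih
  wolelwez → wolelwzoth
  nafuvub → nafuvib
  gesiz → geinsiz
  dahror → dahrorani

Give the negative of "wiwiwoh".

wiwiwohani

hawvuh and lilodoh both end in -h yet inflect differently (hawvih, lilodohani), so the final letter is not what conditions the rule; the last vowel is.
"wiwiwoh" has last vowel 'o'. The stems whose last vowel is 'o' (dahror → dahrorani, lilodoh → lilodohani, hibelof → hibelofani) add -ani.
The other patterns: stems whose last vowel is 'i' insert -in- after the first vowel; stems whose last vowel is 'u' change the last vowel to 'i'; stems whose last vowel is 'a' or 'e' delete the last vowel and add -oth.
So wiwiwoh → wiwiwohani.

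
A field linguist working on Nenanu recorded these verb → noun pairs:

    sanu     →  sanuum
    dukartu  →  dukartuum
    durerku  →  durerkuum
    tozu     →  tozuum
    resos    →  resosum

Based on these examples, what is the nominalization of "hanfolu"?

Every pair shown (sanu → sanuum, dukartu → dukartuum, durerku → durerkuum, …) follows the same rule: add -um.
So hanfolu → hanfoluum.

hanfoluum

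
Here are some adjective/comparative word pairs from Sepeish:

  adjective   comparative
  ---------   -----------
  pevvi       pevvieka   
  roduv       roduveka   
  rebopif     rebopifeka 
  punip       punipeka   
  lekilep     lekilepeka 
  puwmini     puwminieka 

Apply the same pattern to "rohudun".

rohuduneka

Every pair shown (pevvi → pevvieka, roduv → roduveka, rebopif → rebopifeka, …) follows the same rule: add -eka.
So rohudun → rohuduneka.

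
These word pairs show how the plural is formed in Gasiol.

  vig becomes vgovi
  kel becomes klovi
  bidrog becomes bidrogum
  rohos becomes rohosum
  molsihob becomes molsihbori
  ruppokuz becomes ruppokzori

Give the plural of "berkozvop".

vig and bidrog both end in -g yet inflect differently (vgovi, bidrogum), so the final letter is not what conditions the rule; the number of vowels is.
"berkozvop" has 3 vowels. The stems with 3 vowels (molsihob → molsihbori, ruppokuz → ruppokzori) delete the last vowel and add -ori.
The other patterns: stems with 1 vowel delete the last vowel and add -ovi; stems with 2 vowels add -um.
So berkozvop → berkozvpori.

berkozvpori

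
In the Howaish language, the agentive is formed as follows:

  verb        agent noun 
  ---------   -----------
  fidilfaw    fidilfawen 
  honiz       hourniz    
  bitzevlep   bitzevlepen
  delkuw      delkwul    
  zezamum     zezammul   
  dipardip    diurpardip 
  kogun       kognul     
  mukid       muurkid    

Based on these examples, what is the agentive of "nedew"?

nedewen

bitzevlep and dipardip both end in -p yet inflect differently (bitzevlepen, diurpardip), so the final letter is not what conditions the rule; the last vowel is.
"nedew" has last vowel 'e'. The one such stem in the data (bitzevlep → bitzevlepen) adds -en, so the same rule applies.
The other patterns: stems whose last vowel is 'i' insert -ur- after the first vowel; stems whose last vowel is 'u' delete the last vowel and add -ul.
So nedew → nedewen.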